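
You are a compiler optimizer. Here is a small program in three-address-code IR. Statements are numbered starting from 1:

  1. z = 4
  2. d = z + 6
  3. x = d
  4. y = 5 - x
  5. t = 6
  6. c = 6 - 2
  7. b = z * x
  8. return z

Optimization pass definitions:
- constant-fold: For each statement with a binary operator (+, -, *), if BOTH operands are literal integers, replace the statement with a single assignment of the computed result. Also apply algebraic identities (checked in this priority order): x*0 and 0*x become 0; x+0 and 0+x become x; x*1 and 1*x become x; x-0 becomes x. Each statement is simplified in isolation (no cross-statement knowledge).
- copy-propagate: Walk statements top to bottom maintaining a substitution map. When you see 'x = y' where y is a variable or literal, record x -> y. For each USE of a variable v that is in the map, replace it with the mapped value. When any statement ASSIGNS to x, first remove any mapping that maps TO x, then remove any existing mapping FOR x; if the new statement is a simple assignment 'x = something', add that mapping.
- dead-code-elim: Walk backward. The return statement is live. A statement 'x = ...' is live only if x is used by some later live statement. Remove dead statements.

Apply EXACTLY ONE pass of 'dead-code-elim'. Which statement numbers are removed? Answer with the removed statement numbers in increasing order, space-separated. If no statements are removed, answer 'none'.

Answer: 2 3 4 5 6 7

Derivation:
Backward liveness scan:
Stmt 1 'z = 4': KEEP (z is live); live-in = []
Stmt 2 'd = z + 6': DEAD (d not in live set ['z'])
Stmt 3 'x = d': DEAD (x not in live set ['z'])
Stmt 4 'y = 5 - x': DEAD (y not in live set ['z'])
Stmt 5 't = 6': DEAD (t not in live set ['z'])
Stmt 6 'c = 6 - 2': DEAD (c not in live set ['z'])
Stmt 7 'b = z * x': DEAD (b not in live set ['z'])
Stmt 8 'return z': KEEP (return); live-in = ['z']
Removed statement numbers: [2, 3, 4, 5, 6, 7]
Surviving IR:
  z = 4
  return z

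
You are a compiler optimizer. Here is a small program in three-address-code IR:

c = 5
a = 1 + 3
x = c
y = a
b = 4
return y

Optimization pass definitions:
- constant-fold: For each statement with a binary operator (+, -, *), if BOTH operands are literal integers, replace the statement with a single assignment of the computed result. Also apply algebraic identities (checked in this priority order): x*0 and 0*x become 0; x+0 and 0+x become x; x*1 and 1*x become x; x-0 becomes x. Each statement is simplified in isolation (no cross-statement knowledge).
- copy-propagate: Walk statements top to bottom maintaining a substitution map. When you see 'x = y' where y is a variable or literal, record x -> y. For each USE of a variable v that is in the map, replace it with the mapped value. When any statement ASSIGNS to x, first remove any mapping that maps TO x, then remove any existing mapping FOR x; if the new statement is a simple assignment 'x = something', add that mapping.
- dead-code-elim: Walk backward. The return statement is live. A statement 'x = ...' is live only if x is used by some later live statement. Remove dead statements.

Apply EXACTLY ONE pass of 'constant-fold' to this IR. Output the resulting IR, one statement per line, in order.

Answer: c = 5
a = 4
x = c
y = a
b = 4
return y

Derivation:
Applying constant-fold statement-by-statement:
  [1] c = 5  (unchanged)
  [2] a = 1 + 3  -> a = 4
  [3] x = c  (unchanged)
  [4] y = a  (unchanged)
  [5] b = 4  (unchanged)
  [6] return y  (unchanged)
Result (6 stmts):
  c = 5
  a = 4
  x = c
  y = a
  b = 4
  return y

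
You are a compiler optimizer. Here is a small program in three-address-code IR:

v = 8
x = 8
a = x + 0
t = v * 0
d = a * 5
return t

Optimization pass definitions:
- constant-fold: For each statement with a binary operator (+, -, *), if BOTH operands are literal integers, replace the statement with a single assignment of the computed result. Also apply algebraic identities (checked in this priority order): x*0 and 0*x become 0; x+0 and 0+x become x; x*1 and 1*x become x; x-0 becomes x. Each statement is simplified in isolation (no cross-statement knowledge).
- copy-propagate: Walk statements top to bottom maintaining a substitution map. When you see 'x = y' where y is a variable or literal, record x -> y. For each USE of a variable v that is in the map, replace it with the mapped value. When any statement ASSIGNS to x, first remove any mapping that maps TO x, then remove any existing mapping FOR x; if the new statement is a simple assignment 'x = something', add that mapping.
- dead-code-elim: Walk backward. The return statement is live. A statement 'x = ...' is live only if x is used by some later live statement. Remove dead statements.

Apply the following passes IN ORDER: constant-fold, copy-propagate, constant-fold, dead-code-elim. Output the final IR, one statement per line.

Initial IR:
  v = 8
  x = 8
  a = x + 0
  t = v * 0
  d = a * 5
  return t
After constant-fold (6 stmts):
  v = 8
  x = 8
  a = x
  t = 0
  d = a * 5
  return t
After copy-propagate (6 stmts):
  v = 8
  x = 8
  a = 8
  t = 0
  d = 8 * 5
  return 0
After constant-fold (6 stmts):
  v = 8
  x = 8
  a = 8
  t = 0
  d = 40
  return 0
After dead-code-elim (1 stmts):
  return 0

Answer: return 0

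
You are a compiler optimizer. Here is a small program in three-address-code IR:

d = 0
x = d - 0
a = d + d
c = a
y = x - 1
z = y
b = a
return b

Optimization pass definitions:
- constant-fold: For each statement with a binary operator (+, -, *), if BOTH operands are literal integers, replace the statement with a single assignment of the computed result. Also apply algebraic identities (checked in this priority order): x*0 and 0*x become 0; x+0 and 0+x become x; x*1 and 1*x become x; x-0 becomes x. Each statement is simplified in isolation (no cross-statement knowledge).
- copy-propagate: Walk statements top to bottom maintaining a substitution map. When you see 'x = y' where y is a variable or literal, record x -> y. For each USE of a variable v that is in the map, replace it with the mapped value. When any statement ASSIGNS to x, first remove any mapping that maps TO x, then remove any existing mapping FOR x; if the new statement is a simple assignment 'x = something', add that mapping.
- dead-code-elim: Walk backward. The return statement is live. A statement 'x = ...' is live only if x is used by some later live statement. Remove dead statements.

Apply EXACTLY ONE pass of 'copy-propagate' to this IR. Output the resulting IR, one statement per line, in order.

Answer: d = 0
x = 0 - 0
a = 0 + 0
c = a
y = x - 1
z = y
b = a
return a

Derivation:
Applying copy-propagate statement-by-statement:
  [1] d = 0  (unchanged)
  [2] x = d - 0  -> x = 0 - 0
  [3] a = d + d  -> a = 0 + 0
  [4] c = a  (unchanged)
  [5] y = x - 1  (unchanged)
  [6] z = y  (unchanged)
  [7] b = a  (unchanged)
  [8] return b  -> return a
Result (8 stmts):
  d = 0
  x = 0 - 0
  a = 0 + 0
  c = a
  y = x - 1
  z = y
  b = a
  return a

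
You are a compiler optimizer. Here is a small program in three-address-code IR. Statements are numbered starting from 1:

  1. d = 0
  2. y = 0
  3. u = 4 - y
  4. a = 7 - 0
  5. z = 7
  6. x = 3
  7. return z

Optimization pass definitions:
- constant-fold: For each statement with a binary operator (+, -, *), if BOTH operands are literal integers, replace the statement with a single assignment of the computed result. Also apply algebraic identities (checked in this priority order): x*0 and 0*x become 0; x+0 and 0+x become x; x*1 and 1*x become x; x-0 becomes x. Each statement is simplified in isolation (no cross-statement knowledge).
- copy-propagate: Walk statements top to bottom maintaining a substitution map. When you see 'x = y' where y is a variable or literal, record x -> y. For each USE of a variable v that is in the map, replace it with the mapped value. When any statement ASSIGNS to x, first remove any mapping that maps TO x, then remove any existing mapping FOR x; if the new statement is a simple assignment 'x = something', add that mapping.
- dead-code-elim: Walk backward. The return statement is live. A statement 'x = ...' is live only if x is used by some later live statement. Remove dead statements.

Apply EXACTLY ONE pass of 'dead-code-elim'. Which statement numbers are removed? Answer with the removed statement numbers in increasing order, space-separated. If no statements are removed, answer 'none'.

Backward liveness scan:
Stmt 1 'd = 0': DEAD (d not in live set [])
Stmt 2 'y = 0': DEAD (y not in live set [])
Stmt 3 'u = 4 - y': DEAD (u not in live set [])
Stmt 4 'a = 7 - 0': DEAD (a not in live set [])
Stmt 5 'z = 7': KEEP (z is live); live-in = []
Stmt 6 'x = 3': DEAD (x not in live set ['z'])
Stmt 7 'return z': KEEP (return); live-in = ['z']
Removed statement numbers: [1, 2, 3, 4, 6]
Surviving IR:
  z = 7
  return z

Answer: 1 2 3 4 6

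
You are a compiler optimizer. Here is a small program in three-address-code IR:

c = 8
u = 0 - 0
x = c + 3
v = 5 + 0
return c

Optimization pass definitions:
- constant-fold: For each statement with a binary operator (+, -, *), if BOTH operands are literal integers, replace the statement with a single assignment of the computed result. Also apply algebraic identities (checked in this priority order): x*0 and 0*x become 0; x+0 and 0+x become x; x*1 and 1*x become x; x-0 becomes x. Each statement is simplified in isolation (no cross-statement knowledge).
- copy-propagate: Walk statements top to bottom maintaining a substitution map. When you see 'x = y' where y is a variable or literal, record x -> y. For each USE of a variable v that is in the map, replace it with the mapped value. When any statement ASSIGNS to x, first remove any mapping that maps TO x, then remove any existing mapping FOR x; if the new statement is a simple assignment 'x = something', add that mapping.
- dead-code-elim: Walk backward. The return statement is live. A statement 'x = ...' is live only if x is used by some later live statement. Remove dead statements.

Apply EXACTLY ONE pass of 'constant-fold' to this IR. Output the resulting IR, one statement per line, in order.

Applying constant-fold statement-by-statement:
  [1] c = 8  (unchanged)
  [2] u = 0 - 0  -> u = 0
  [3] x = c + 3  (unchanged)
  [4] v = 5 + 0  -> v = 5
  [5] return c  (unchanged)
Result (5 stmts):
  c = 8
  u = 0
  x = c + 3
  v = 5
  return c

Answer: c = 8
u = 0
x = c + 3
v = 5
return c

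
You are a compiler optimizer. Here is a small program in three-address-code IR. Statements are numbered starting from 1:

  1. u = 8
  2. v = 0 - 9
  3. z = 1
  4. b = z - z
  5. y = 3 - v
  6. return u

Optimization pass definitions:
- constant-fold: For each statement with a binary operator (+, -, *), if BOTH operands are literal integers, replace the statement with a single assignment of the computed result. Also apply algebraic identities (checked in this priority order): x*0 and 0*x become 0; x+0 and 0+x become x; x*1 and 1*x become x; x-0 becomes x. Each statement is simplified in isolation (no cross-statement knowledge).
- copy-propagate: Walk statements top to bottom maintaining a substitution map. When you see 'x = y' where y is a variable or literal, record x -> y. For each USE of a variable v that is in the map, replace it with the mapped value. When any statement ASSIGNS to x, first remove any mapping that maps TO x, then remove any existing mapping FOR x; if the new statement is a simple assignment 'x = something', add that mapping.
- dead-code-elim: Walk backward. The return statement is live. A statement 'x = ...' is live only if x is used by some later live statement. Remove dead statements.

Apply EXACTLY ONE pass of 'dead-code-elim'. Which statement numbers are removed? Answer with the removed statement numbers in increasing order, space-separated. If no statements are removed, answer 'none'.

Answer: 2 3 4 5

Derivation:
Backward liveness scan:
Stmt 1 'u = 8': KEEP (u is live); live-in = []
Stmt 2 'v = 0 - 9': DEAD (v not in live set ['u'])
Stmt 3 'z = 1': DEAD (z not in live set ['u'])
Stmt 4 'b = z - z': DEAD (b not in live set ['u'])
Stmt 5 'y = 3 - v': DEAD (y not in live set ['u'])
Stmt 6 'return u': KEEP (return); live-in = ['u']
Removed statement numbers: [2, 3, 4, 5]
Surviving IR:
  u = 8
  return u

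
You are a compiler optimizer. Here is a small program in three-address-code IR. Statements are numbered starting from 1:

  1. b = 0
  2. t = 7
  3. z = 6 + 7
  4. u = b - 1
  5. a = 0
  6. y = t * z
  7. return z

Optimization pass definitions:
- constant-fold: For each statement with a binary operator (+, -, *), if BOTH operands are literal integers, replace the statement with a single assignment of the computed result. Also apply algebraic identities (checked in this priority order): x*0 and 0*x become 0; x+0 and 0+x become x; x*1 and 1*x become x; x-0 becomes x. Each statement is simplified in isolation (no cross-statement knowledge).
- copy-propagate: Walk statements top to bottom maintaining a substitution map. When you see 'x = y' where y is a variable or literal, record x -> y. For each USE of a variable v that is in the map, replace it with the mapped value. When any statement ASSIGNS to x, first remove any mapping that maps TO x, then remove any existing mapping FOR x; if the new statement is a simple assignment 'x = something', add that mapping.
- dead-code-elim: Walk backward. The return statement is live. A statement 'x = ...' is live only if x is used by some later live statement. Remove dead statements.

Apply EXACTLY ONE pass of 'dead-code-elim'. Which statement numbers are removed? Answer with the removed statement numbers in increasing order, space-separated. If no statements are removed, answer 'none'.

Backward liveness scan:
Stmt 1 'b = 0': DEAD (b not in live set [])
Stmt 2 't = 7': DEAD (t not in live set [])
Stmt 3 'z = 6 + 7': KEEP (z is live); live-in = []
Stmt 4 'u = b - 1': DEAD (u not in live set ['z'])
Stmt 5 'a = 0': DEAD (a not in live set ['z'])
Stmt 6 'y = t * z': DEAD (y not in live set ['z'])
Stmt 7 'return z': KEEP (return); live-in = ['z']
Removed statement numbers: [1, 2, 4, 5, 6]
Surviving IR:
  z = 6 + 7
  return z

Answer: 1 2 4 5 6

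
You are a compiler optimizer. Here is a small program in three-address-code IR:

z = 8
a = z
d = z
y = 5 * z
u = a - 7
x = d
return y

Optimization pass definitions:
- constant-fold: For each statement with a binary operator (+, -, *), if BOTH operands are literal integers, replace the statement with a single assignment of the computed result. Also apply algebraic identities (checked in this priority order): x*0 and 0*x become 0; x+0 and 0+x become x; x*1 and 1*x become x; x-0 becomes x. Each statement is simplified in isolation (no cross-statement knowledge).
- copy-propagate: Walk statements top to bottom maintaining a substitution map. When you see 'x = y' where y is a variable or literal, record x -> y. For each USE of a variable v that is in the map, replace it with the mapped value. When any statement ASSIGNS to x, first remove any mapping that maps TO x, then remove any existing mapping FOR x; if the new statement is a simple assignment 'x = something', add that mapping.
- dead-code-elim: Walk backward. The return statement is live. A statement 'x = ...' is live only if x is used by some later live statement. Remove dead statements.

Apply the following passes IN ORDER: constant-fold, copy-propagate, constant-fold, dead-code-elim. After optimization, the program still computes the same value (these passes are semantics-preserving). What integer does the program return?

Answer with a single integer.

Answer: 40

Derivation:
Initial IR:
  z = 8
  a = z
  d = z
  y = 5 * z
  u = a - 7
  x = d
  return y
After constant-fold (7 stmts):
  z = 8
  a = z
  d = z
  y = 5 * z
  u = a - 7
  x = d
  return y
After copy-propagate (7 stmts):
  z = 8
  a = 8
  d = 8
  y = 5 * 8
  u = 8 - 7
  x = 8
  return y
After constant-fold (7 stmts):
  z = 8
  a = 8
  d = 8
  y = 40
  u = 1
  x = 8
  return y
After dead-code-elim (2 stmts):
  y = 40
  return y
Evaluate:
  z = 8  =>  z = 8
  a = z  =>  a = 8
  d = z  =>  d = 8
  y = 5 * z  =>  y = 40
  u = a - 7  =>  u = 1
  x = d  =>  x = 8
  return y = 40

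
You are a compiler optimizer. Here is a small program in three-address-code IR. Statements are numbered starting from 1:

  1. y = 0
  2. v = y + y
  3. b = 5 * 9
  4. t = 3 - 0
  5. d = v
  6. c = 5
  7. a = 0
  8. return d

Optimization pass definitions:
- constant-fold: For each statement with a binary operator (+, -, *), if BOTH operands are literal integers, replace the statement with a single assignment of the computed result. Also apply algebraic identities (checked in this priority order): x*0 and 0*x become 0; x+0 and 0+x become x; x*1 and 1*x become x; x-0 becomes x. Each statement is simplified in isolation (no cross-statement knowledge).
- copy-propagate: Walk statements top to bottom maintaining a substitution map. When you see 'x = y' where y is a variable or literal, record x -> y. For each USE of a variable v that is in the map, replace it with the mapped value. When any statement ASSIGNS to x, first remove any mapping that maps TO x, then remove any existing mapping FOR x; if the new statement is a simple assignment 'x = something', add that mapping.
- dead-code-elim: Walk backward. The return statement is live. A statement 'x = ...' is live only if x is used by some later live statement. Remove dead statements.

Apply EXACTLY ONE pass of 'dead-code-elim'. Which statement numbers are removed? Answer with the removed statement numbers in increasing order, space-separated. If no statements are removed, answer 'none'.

Backward liveness scan:
Stmt 1 'y = 0': KEEP (y is live); live-in = []
Stmt 2 'v = y + y': KEEP (v is live); live-in = ['y']
Stmt 3 'b = 5 * 9': DEAD (b not in live set ['v'])
Stmt 4 't = 3 - 0': DEAD (t not in live set ['v'])
Stmt 5 'd = v': KEEP (d is live); live-in = ['v']
Stmt 6 'c = 5': DEAD (c not in live set ['d'])
Stmt 7 'a = 0': DEAD (a not in live set ['d'])
Stmt 8 'return d': KEEP (return); live-in = ['d']
Removed statement numbers: [3, 4, 6, 7]
Surviving IR:
  y = 0
  v = y + y
  d = v
  return d

Answer: 3 4 6 7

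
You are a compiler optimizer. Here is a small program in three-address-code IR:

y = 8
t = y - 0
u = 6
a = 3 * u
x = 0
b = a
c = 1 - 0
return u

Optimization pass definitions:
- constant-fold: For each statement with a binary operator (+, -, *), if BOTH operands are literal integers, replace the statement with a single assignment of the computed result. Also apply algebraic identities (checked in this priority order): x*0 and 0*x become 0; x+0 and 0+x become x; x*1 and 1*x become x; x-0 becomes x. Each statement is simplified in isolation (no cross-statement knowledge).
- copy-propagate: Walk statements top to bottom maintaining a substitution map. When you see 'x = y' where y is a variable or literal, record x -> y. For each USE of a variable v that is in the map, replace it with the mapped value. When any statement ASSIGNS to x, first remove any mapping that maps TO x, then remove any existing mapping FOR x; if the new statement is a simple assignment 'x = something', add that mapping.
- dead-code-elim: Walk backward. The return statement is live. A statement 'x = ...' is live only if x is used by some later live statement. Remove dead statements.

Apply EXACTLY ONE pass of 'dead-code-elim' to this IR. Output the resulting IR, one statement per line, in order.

Applying dead-code-elim statement-by-statement:
  [8] return u  -> KEEP (return); live=['u']
  [7] c = 1 - 0  -> DEAD (c not live)
  [6] b = a  -> DEAD (b not live)
  [5] x = 0  -> DEAD (x not live)
  [4] a = 3 * u  -> DEAD (a not live)
  [3] u = 6  -> KEEP; live=[]
  [2] t = y - 0  -> DEAD (t not live)
  [1] y = 8  -> DEAD (y not live)
Result (2 stmts):
  u = 6
  return u

Answer: u = 6
return u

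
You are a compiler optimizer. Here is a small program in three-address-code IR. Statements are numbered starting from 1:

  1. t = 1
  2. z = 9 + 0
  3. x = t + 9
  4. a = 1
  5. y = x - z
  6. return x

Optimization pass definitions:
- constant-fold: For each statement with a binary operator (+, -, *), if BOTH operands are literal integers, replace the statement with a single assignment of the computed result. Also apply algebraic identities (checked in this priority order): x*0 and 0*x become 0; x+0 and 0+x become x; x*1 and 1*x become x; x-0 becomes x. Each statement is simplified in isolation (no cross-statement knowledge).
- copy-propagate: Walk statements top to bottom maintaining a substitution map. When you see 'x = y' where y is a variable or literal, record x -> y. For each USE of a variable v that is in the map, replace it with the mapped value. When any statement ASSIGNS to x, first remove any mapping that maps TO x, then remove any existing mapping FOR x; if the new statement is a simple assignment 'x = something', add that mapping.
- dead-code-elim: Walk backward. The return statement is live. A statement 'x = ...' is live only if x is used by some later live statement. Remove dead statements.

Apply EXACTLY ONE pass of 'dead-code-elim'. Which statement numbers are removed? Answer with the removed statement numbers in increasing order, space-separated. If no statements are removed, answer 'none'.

Answer: 2 4 5

Derivation:
Backward liveness scan:
Stmt 1 't = 1': KEEP (t is live); live-in = []
Stmt 2 'z = 9 + 0': DEAD (z not in live set ['t'])
Stmt 3 'x = t + 9': KEEP (x is live); live-in = ['t']
Stmt 4 'a = 1': DEAD (a not in live set ['x'])
Stmt 5 'y = x - z': DEAD (y not in live set ['x'])
Stmt 6 'return x': KEEP (return); live-in = ['x']
Removed statement numbers: [2, 4, 5]
Surviving IR:
  t = 1
  x = t + 9
  return x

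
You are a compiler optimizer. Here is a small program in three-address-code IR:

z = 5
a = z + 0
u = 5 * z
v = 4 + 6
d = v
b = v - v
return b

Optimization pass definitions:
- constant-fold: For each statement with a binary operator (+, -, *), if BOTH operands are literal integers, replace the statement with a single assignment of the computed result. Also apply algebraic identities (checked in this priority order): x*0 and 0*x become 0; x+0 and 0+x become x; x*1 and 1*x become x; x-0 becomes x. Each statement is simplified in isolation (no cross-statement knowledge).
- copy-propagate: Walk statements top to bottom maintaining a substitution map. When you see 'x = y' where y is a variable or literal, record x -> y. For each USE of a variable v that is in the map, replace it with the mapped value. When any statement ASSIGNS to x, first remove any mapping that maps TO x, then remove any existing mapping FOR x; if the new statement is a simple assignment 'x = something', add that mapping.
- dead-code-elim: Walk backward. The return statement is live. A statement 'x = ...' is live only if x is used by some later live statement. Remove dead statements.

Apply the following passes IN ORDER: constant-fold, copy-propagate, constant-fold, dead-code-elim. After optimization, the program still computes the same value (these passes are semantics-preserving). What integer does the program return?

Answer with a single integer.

Answer: 0

Derivation:
Initial IR:
  z = 5
  a = z + 0
  u = 5 * z
  v = 4 + 6
  d = v
  b = v - v
  return b
After constant-fold (7 stmts):
  z = 5
  a = z
  u = 5 * z
  v = 10
  d = v
  b = v - v
  return b
After copy-propagate (7 stmts):
  z = 5
  a = 5
  u = 5 * 5
  v = 10
  d = 10
  b = 10 - 10
  return b
After constant-fold (7 stmts):
  z = 5
  a = 5
  u = 25
  v = 10
  d = 10
  b = 0
  return b
After dead-code-elim (2 stmts):
  b = 0
  return b
Evaluate:
  z = 5  =>  z = 5
  a = z + 0  =>  a = 5
  u = 5 * z  =>  u = 25
  v = 4 + 6  =>  v = 10
  d = v  =>  d = 10
  b = v - v  =>  b = 0
  return b = 0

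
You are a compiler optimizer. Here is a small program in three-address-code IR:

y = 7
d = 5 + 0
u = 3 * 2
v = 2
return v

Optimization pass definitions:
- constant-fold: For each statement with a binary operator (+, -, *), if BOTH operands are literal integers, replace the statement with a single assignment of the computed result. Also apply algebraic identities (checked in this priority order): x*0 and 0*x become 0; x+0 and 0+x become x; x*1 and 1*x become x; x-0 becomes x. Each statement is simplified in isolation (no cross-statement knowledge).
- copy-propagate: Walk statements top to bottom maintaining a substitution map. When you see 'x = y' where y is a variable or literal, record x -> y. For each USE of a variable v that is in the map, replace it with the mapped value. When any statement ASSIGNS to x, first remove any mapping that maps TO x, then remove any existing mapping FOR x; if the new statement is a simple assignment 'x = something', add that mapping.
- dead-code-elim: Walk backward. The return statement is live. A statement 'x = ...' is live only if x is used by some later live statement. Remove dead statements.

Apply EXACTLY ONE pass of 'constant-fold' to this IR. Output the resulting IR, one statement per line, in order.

Applying constant-fold statement-by-statement:
  [1] y = 7  (unchanged)
  [2] d = 5 + 0  -> d = 5
  [3] u = 3 * 2  -> u = 6
  [4] v = 2  (unchanged)
  [5] return v  (unchanged)
Result (5 stmts):
  y = 7
  d = 5
  u = 6
  v = 2
  return v

Answer: y = 7
d = 5
u = 6
v = 2
return v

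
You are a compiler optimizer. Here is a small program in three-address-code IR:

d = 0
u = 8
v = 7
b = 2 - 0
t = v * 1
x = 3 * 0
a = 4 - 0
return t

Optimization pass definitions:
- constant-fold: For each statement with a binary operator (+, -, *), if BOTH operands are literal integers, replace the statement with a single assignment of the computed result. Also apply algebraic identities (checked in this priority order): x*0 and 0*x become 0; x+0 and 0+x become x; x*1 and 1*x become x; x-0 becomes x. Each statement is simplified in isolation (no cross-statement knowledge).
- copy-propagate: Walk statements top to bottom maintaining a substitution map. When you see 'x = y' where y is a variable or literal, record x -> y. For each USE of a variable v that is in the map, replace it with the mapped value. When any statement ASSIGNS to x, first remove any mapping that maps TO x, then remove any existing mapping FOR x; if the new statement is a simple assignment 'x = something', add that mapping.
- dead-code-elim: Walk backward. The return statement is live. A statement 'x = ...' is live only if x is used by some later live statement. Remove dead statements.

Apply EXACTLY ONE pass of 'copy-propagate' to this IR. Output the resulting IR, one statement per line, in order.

Applying copy-propagate statement-by-statement:
  [1] d = 0  (unchanged)
  [2] u = 8  (unchanged)
  [3] v = 7  (unchanged)
  [4] b = 2 - 0  (unchanged)
  [5] t = v * 1  -> t = 7 * 1
  [6] x = 3 * 0  (unchanged)
  [7] a = 4 - 0  (unchanged)
  [8] return t  (unchanged)
Result (8 stmts):
  d = 0
  u = 8
  v = 7
  b = 2 - 0
  t = 7 * 1
  x = 3 * 0
  a = 4 - 0
  return t

Answer: d = 0
u = 8
v = 7
b = 2 - 0
t = 7 * 1
x = 3 * 0
a = 4 - 0
return t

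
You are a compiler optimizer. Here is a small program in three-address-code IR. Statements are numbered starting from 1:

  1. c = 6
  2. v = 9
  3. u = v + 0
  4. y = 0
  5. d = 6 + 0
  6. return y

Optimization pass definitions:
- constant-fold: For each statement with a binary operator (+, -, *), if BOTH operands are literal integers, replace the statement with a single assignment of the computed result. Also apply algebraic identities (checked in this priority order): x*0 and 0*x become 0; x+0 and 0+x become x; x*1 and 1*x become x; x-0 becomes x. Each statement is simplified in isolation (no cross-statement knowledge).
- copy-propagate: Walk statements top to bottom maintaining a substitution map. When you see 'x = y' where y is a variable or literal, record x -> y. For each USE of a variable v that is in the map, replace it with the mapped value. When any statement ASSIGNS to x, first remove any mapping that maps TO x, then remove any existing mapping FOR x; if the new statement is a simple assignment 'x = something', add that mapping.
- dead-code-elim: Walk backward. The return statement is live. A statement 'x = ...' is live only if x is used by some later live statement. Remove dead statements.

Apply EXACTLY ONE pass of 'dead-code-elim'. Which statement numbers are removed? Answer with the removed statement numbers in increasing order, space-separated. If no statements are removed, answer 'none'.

Backward liveness scan:
Stmt 1 'c = 6': DEAD (c not in live set [])
Stmt 2 'v = 9': DEAD (v not in live set [])
Stmt 3 'u = v + 0': DEAD (u not in live set [])
Stmt 4 'y = 0': KEEP (y is live); live-in = []
Stmt 5 'd = 6 + 0': DEAD (d not in live set ['y'])
Stmt 6 'return y': KEEP (return); live-in = ['y']
Removed statement numbers: [1, 2, 3, 5]
Surviving IR:
  y = 0
  return y

Answer: 1 2 3 5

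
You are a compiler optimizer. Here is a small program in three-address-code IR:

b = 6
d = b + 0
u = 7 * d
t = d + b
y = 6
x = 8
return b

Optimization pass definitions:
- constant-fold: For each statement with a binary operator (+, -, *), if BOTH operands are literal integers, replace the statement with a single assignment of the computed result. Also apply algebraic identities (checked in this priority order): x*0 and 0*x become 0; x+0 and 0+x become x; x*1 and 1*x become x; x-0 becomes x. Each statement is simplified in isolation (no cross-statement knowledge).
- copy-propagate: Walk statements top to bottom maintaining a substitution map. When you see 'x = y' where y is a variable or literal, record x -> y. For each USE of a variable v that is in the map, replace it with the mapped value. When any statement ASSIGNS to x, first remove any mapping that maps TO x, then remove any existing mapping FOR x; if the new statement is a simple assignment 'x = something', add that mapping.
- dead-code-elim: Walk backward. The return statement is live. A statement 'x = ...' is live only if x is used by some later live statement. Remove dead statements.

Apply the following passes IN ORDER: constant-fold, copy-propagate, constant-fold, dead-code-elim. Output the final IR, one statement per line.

Initial IR:
  b = 6
  d = b + 0
  u = 7 * d
  t = d + b
  y = 6
  x = 8
  return b
After constant-fold (7 stmts):
  b = 6
  d = b
  u = 7 * d
  t = d + b
  y = 6
  x = 8
  return b
After copy-propagate (7 stmts):
  b = 6
  d = 6
  u = 7 * 6
  t = 6 + 6
  y = 6
  x = 8
  return 6
After constant-fold (7 stmts):
  b = 6
  d = 6
  u = 42
  t = 12
  y = 6
  x = 8
  return 6
After dead-code-elim (1 stmts):
  return 6

Answer: return 6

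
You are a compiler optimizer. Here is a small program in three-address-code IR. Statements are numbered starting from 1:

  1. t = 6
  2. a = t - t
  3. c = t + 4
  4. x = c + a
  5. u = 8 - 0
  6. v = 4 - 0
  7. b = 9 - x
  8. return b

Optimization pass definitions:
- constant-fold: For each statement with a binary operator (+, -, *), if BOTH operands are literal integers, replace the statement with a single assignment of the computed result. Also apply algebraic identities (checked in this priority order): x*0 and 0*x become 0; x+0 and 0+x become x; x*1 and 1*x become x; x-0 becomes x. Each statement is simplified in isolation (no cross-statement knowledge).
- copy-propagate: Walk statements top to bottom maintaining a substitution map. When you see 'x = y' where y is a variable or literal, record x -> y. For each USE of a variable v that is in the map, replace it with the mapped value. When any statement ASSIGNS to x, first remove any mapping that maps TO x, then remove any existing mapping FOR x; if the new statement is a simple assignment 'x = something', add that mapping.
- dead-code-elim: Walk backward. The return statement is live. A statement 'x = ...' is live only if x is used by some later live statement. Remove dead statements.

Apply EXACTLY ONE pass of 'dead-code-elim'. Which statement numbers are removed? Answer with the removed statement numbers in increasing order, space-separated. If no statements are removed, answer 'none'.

Answer: 5 6

Derivation:
Backward liveness scan:
Stmt 1 't = 6': KEEP (t is live); live-in = []
Stmt 2 'a = t - t': KEEP (a is live); live-in = ['t']
Stmt 3 'c = t + 4': KEEP (c is live); live-in = ['a', 't']
Stmt 4 'x = c + a': KEEP (x is live); live-in = ['a', 'c']
Stmt 5 'u = 8 - 0': DEAD (u not in live set ['x'])
Stmt 6 'v = 4 - 0': DEAD (v not in live set ['x'])
Stmt 7 'b = 9 - x': KEEP (b is live); live-in = ['x']
Stmt 8 'return b': KEEP (return); live-in = ['b']
Removed statement numbers: [5, 6]
Surviving IR:
  t = 6
  a = t - t
  c = t + 4
  x = c + a
  b = 9 - x
  return b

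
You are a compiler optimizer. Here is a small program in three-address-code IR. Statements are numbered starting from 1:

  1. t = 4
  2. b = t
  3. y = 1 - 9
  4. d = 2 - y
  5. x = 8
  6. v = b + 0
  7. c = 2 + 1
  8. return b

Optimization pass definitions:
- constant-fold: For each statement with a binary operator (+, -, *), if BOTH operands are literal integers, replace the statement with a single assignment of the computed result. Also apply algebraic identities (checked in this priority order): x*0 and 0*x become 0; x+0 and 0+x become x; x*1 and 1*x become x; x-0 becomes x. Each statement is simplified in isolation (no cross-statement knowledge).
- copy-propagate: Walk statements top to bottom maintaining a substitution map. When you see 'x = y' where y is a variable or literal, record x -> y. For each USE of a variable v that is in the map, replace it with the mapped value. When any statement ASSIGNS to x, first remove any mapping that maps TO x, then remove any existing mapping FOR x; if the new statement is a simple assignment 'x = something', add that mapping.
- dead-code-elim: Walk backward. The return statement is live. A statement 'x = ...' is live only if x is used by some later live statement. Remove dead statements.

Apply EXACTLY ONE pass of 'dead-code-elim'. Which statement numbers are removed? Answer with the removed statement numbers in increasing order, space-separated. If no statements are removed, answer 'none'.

Backward liveness scan:
Stmt 1 't = 4': KEEP (t is live); live-in = []
Stmt 2 'b = t': KEEP (b is live); live-in = ['t']
Stmt 3 'y = 1 - 9': DEAD (y not in live set ['b'])
Stmt 4 'd = 2 - y': DEAD (d not in live set ['b'])
Stmt 5 'x = 8': DEAD (x not in live set ['b'])
Stmt 6 'v = b + 0': DEAD (v not in live set ['b'])
Stmt 7 'c = 2 + 1': DEAD (c not in live set ['b'])
Stmt 8 'return b': KEEP (return); live-in = ['b']
Removed statement numbers: [3, 4, 5, 6, 7]
Surviving IR:
  t = 4
  b = t
  return b

Answer: 3 4 5 6 7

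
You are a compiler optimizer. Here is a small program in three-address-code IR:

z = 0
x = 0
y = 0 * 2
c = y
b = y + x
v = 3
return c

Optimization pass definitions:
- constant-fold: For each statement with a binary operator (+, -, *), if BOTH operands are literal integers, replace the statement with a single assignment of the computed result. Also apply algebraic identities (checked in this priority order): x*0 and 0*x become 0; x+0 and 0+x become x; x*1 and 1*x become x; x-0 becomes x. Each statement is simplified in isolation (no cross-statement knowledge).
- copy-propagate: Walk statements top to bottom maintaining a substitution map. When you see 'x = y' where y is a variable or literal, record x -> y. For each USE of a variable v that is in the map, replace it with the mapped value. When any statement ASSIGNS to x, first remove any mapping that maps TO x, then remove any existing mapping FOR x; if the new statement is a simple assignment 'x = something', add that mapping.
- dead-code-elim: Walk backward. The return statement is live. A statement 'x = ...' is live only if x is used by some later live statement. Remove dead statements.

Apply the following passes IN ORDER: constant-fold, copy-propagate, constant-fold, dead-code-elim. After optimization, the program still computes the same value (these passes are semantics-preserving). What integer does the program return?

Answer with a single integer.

Initial IR:
  z = 0
  x = 0
  y = 0 * 2
  c = y
  b = y + x
  v = 3
  return c
After constant-fold (7 stmts):
  z = 0
  x = 0
  y = 0
  c = y
  b = y + x
  v = 3
  return c
After copy-propagate (7 stmts):
  z = 0
  x = 0
  y = 0
  c = 0
  b = 0 + 0
  v = 3
  return 0
After constant-fold (7 stmts):
  z = 0
  x = 0
  y = 0
  c = 0
  b = 0
  v = 3
  return 0
After dead-code-elim (1 stmts):
  return 0
Evaluate:
  z = 0  =>  z = 0
  x = 0  =>  x = 0
  y = 0 * 2  =>  y = 0
  c = y  =>  c = 0
  b = y + x  =>  b = 0
  v = 3  =>  v = 3
  return c = 0

Answer: 0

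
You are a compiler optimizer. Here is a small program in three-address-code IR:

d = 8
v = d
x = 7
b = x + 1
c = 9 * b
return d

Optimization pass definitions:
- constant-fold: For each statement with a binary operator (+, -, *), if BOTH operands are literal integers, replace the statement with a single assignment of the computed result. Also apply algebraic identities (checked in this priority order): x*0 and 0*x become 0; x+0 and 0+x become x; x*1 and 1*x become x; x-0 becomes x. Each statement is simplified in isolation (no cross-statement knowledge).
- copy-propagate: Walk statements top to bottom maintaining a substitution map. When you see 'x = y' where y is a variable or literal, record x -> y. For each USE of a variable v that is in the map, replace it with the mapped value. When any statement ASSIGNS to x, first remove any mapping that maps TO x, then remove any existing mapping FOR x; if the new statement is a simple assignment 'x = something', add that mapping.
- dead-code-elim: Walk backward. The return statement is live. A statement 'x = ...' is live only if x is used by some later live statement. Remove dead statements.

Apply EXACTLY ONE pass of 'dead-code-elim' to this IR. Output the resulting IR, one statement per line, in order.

Applying dead-code-elim statement-by-statement:
  [6] return d  -> KEEP (return); live=['d']
  [5] c = 9 * b  -> DEAD (c not live)
  [4] b = x + 1  -> DEAD (b not live)
  [3] x = 7  -> DEAD (x not live)
  [2] v = d  -> DEAD (v not live)
  [1] d = 8  -> KEEP; live=[]
Result (2 stmts):
  d = 8
  return d

Answer: d = 8
return d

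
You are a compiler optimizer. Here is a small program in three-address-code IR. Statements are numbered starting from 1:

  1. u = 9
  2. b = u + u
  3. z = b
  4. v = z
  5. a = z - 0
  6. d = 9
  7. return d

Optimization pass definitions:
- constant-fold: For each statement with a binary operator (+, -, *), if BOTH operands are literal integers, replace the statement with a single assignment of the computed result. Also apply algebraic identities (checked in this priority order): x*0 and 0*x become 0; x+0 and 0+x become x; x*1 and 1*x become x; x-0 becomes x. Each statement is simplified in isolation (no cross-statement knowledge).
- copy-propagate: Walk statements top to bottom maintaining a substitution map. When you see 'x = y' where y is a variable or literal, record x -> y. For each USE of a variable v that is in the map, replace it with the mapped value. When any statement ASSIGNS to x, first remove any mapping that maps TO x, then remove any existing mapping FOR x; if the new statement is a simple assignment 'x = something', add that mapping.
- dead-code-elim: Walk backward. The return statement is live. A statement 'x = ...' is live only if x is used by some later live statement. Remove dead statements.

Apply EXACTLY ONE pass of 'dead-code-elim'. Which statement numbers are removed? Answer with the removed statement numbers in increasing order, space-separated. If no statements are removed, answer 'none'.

Answer: 1 2 3 4 5

Derivation:
Backward liveness scan:
Stmt 1 'u = 9': DEAD (u not in live set [])
Stmt 2 'b = u + u': DEAD (b not in live set [])
Stmt 3 'z = b': DEAD (z not in live set [])
Stmt 4 'v = z': DEAD (v not in live set [])
Stmt 5 'a = z - 0': DEAD (a not in live set [])
Stmt 6 'd = 9': KEEP (d is live); live-in = []
Stmt 7 'return d': KEEP (return); live-in = ['d']
Removed statement numbers: [1, 2, 3, 4, 5]
Surviving IR:
  d = 9
  return d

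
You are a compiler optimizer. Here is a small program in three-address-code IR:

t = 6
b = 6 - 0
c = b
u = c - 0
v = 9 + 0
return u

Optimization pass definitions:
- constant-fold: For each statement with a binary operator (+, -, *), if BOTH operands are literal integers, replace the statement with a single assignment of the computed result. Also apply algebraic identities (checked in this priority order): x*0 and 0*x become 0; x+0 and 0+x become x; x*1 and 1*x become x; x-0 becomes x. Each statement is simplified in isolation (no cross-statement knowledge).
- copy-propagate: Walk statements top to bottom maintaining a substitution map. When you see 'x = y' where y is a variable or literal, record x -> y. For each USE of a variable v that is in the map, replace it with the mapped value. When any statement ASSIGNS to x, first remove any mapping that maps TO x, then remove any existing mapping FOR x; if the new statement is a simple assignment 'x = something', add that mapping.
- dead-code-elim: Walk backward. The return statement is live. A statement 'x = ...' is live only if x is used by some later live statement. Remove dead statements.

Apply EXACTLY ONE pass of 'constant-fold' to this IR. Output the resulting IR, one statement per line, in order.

Applying constant-fold statement-by-statement:
  [1] t = 6  (unchanged)
  [2] b = 6 - 0  -> b = 6
  [3] c = b  (unchanged)
  [4] u = c - 0  -> u = c
  [5] v = 9 + 0  -> v = 9
  [6] return u  (unchanged)
Result (6 stmts):
  t = 6
  b = 6
  c = b
  u = c
  v = 9
  return u

Answer: t = 6
b = 6
c = b
u = c
v = 9
return u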